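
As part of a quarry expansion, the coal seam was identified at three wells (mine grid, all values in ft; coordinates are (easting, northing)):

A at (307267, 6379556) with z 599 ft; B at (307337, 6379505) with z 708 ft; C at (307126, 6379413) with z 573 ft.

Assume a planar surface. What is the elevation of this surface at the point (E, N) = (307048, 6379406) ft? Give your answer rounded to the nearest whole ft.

Let the plane be z = a·E + b·N + c.
B−A: 70a − 51b = 109;  C−A: −141a − 143b = −26.
Solving gives a = 0.98325679, b = −0.78768676.
Then c = 599 − a·307267 − b·6379556 = 4723568.45.
At (307048, 6379406): z = 301907.0 − 5024973.7 + 4723568.45 = 501.8 ft.

502 ft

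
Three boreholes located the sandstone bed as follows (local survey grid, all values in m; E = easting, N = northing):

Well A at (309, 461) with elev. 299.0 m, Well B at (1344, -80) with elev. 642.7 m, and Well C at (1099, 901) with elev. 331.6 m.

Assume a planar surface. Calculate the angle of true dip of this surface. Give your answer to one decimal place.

Two edge vectors: Well A→Well B = (1035, -541, 343.7), Well A→Well C = (790, 440, 32.6).
Normal n = (Well A→Well B) × (Well A→Well C) = (-168864.6, 237782, 882790).
So ∂z/∂E = −n_x/n_z = 0.19129 and ∂z/∂N = −n_y/n_z = −0.26935.
Gradient magnitude |∇z| = √(a² + b²) = √(0.03659 + 0.07255) = 0.33036.
True dip = arctan(0.33036) = 18.3°, dipping toward NW (azimuth ≈ 325°).

18.3°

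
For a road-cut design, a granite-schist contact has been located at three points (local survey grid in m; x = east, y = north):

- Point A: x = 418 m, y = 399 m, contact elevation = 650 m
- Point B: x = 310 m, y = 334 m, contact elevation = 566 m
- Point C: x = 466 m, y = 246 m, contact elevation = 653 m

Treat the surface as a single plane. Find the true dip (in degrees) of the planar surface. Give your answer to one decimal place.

34.6°

Let the plane be z = a·x + b·y + c.
Point B−Point A: −108a − 65b = −84;  Point C−Point A: 48a − 153b = 3.
Solving gives a = 0.66417, b = 0.18876.
Gradient magnitude |∇z| = √(a² + b²) = √(0.44112 + 0.03563) = 0.69047.
True dip = arctan(0.69047) = 34.6°, dipping toward WSW (azimuth ≈ 254°).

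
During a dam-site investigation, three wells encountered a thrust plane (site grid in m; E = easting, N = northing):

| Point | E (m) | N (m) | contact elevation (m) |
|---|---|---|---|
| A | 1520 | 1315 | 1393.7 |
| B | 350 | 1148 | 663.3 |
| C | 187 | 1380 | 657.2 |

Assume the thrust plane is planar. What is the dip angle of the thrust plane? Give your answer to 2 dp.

34.33°

Two edge vectors: A→B = (-1170, -167, -730.4), A→C = (-1333, 65, -736.5).
Normal n = (A→B) × (A→C) = (170471.5, 111918.2, -298661).
So ∂z/∂E = −n_x/n_z = 0.57079 and ∂z/∂N = −n_y/n_z = 0.37473.
Gradient magnitude |∇z| = √(a² + b²) = √(0.32580 + 0.14042) = 0.68280.
True dip = arctan(0.68280) = 34.33°, dipping toward WSW (azimuth ≈ 237°).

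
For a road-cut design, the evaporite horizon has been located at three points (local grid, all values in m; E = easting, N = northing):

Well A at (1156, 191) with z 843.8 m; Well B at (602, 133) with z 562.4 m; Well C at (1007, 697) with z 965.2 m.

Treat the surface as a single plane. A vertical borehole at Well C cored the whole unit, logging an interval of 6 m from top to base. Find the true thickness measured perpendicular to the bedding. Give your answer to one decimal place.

5.1 m

Two edge vectors: Well A→Well B = (-554, -58, -281.4), Well A→Well C = (-149, 506, 121.4).
Normal n = (Well A→Well B) × (Well A→Well C) = (135347.2, 109184.2, -288966).
So ∂z/∂E = −n_x/n_z = 0.46838 and ∂z/∂N = −n_y/n_z = 0.37784.
|∇z| = √(a²+b²) = 0.60179, so dip δ = arctan(0.60179) = 31.04°.
True thickness = vertical thickness × cos δ = 6 × cos 31.04° = 5.1 m.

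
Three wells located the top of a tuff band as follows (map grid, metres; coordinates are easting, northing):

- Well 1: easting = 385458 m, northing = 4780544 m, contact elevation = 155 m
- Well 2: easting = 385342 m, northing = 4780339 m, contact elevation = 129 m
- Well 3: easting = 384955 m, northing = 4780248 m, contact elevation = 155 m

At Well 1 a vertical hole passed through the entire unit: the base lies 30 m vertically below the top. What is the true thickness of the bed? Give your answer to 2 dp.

29.30 m

Two edge vectors: Well 1→Well 2 = (-116, -205, -26), Well 1→Well 3 = (-503, -296, 0).
Normal n = (Well 1→Well 2) × (Well 1→Well 3) = (-7696, 13078, -68779).
So ∂z/∂easting = −n_x/n_z = −0.11189 and ∂z/∂northing = −n_y/n_z = 0.19015.
|∇z| = √(a²+b²) = 0.22063, so dip δ = arctan(0.22063) = 12.44°.
True thickness = vertical thickness × cos δ = 30 × cos 12.44° = 29.30 m.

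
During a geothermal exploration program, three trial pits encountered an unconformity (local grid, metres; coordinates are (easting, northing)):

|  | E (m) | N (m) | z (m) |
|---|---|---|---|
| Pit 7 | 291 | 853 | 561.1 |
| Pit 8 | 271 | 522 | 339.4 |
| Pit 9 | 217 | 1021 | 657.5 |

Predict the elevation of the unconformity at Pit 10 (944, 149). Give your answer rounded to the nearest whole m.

223 m

Two edge vectors: Pit 7→Pit 8 = (-20, -331, -221.7), Pit 7→Pit 9 = (-74, 168, 96.4).
Normal n = (Pit 7→Pit 8) × (Pit 7→Pit 9) = (5337.2, 18333.8, -27854).
So ∂z/∂E = −n_x/n_z = 0.19161 and ∂z/∂N = −n_y/n_z = 0.65821.
Intercept c from Pit 7: 561.1 − 55.76 − 561.45 = −56.11.
At (944, 149): z = 180.9 + 98.1 − 56.11 = 222.8 m.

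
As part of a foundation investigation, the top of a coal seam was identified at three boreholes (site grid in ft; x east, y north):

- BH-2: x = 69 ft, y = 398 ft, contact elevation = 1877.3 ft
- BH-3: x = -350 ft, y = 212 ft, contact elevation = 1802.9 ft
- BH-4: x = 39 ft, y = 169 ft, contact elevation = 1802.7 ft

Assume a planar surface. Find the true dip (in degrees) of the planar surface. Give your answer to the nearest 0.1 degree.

Two edge vectors: BH-2→BH-3 = (-419, -186, -74.4), BH-2→BH-4 = (-30, -229, -74.6).
Normal n = (BH-2→BH-3) × (BH-2→BH-4) = (-3162, -29025.4, 90371).
So ∂z/∂x = −n_x/n_z = 0.03499 and ∂z/∂y = −n_y/n_z = 0.32118.
Gradient magnitude |∇z| = √(a² + b²) = √(0.00122 + 0.10316) = 0.32308.
True dip = arctan(0.32308) = 17.9°, dipping toward S (azimuth ≈ 186°).

17.9°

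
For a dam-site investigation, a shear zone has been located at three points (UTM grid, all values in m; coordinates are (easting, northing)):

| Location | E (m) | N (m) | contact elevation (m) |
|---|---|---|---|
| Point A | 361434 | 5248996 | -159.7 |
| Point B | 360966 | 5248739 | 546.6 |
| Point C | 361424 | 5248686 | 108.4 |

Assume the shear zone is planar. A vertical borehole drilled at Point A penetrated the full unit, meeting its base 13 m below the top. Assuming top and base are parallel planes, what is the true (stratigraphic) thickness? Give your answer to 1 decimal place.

7.8 m

Two edge vectors: Point A→Point B = (-468, -257, 706.3), Point A→Point C = (-10, -310, 268.1).
Normal n = (Point A→Point B) × (Point A→Point C) = (150051.3, 118407.8, 142510).
So ∂z/∂E = −n_x/n_z = −1.05292 and ∂z/∂N = −n_y/n_z = −0.83087.
|∇z| = √(a²+b²) = 1.34126, so dip δ = arctan(1.34126) = 53.29°.
True thickness = vertical thickness × cos δ = 13 × cos 53.29° = 7.8 m.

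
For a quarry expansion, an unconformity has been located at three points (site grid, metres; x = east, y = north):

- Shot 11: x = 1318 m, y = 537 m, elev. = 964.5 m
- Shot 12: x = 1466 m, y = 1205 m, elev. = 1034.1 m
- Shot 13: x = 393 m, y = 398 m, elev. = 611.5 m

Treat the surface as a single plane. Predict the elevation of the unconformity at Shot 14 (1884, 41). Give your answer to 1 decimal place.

1168.7 m

Let the plane be z = a·x + b·y + c.
Shot 12−Shot 11: 148a + 668b = 69.6;  Shot 13−Shot 11: −925a − 139b = −353.
Solving gives a = 0.378569, b = 0.020317.
Then c = 964.5 − a·1318 − b·537 = 454.64.
At (1884, 41): z = 713.2 + 0.8 + 454.64 = 1168.7 m.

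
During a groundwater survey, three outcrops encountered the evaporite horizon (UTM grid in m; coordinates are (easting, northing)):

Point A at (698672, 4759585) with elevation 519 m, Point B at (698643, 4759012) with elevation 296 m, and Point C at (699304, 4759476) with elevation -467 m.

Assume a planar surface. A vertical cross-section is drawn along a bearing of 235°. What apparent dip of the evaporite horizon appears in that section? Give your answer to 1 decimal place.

Let the plane be z = a·E + b·N + c.
Point B−Point A: −29a − 573b = −223;  Point C−Point A: 632a − 109b = −986.
Solving gives a = −1.48009, b = 0.46409.
Unit vector along 235° is (sin 235°, cos 235°) = (-0.8192, -0.5736).
Slope in that direction = a·(-0.8192) + b·(-0.5736) = 0.94623.
Apparent dip = arctan|0.94623| = 43.4° (true dip is 57.2°, so apparent ≤ true as expected).

43.4°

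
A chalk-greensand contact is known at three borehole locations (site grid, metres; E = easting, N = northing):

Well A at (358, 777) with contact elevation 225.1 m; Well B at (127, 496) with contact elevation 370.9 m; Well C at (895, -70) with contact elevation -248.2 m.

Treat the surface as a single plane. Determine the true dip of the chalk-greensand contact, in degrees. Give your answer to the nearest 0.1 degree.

36.7°

Let the plane be z = a·E + b·N + c.
Well B−Well A: −231a − 281b = 145.8;  Well C−Well A: 537a − 847b = −473.3.
Solving gives a = −0.74012, b = 0.08956.
Gradient magnitude |∇z| = √(a² + b²) = √(0.54777 + 0.00802) = 0.74551.
True dip = arctan(0.74551) = 36.7°, dipping toward E (azimuth ≈ 097°).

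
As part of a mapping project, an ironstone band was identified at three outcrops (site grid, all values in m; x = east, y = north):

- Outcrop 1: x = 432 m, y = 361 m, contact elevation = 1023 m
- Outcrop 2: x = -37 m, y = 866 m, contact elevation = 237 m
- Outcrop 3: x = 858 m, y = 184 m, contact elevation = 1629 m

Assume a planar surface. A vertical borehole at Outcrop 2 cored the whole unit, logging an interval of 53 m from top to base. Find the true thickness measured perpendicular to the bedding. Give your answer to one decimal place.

Let the plane be z = a·x + b·y + c.
Outcrop 2−Outcrop 1: −469a + 505b = −786;  Outcrop 3−Outcrop 1: 426a − 177b = 606.
Solving gives a = 1.26333, b = −0.38316.
|∇z| = √(a²+b²) = 1.32016, so dip δ = arctan(1.32016) = 52.86°.
True thickness = vertical thickness × cos δ = 53 × cos 52.86° = 32.0 m.

32.0 m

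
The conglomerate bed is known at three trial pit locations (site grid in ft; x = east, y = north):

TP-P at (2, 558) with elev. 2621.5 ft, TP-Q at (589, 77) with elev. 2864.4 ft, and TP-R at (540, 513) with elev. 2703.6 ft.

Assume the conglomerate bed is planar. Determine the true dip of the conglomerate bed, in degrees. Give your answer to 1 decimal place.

Two edge vectors: TP-P→TP-Q = (587, -481, 242.9), TP-P→TP-R = (538, -45, 82.1).
Normal n = (TP-P→TP-Q) × (TP-P→TP-R) = (-28559.6, 82487.5, 232363).
So ∂z/∂x = −n_x/n_z = 0.12291 and ∂z/∂y = −n_y/n_z = −0.35499.
Gradient magnitude |∇z| = √(a² + b²) = √(0.01511 + 0.12602) = 0.37567.
True dip = arctan(0.37567) = 20.6°, dipping toward NNW (azimuth ≈ 341°).

20.6°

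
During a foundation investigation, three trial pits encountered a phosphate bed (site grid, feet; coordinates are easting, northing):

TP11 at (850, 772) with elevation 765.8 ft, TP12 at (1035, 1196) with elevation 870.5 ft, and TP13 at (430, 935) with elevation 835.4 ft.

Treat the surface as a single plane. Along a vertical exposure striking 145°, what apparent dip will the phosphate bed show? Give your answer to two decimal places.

Two edge vectors: TP11→TP12 = (185, 424, 104.7), TP11→TP13 = (-420, 163, 69.6).
Normal n = (TP11→TP12) × (TP11→TP13) = (12444.3, -56850, 208235).
So ∂z/∂easting = −n_x/n_z = −0.05976 and ∂z/∂northing = −n_y/n_z = 0.27301.
Unit vector along 145° is (sin 145°, cos 145°) = (0.5736, -0.8192).
Slope in that direction = a·(0.5736) + b·(-0.8192) = −0.25791.
Apparent dip = arctan|0.25791| = 14.46° (true dip is 15.6°, so apparent ≤ true as expected).

14.46°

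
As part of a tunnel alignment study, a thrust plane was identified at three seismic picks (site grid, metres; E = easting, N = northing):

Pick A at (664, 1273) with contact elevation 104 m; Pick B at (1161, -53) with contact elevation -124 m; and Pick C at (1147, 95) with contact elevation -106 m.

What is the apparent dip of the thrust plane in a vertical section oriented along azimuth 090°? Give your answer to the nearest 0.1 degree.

10.2°

Let the plane be z = a·E + b·N + c.
Pick B−Pick A: 497a − 1326b = −228;  Pick C−Pick A: 483a − 1178b = −210.
Solving gives a = −0.17959, b = 0.10463.
Unit vector along 090° is (sin 90°, cos 90°) = (1.0000, 0.0000).
Slope in that direction = a·(1.0000) + b·(0.0000) = −0.17959.
Apparent dip = arctan|0.17959| = 10.2° (true dip is 11.7°, so apparent ≤ true as expected).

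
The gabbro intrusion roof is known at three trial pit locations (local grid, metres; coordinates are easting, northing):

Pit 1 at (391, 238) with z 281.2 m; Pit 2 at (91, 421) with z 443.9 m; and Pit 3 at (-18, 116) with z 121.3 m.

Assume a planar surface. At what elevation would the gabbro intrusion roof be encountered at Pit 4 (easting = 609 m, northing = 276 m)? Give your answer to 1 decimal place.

Let the plane be z = a·easting + b·northing + c.
Pit 2−Pit 1: −300a + 183b = 162.7;  Pit 3−Pit 1: −409a − 122b = −159.9.
Solving gives a = 0.08446, b = 1.02752.
Then c = 281.2 − a·391 − b·238 = 3.63.
At (609, 276): z = 51.4 + 283.6 + 3.63 = 338.7 m.

338.7 m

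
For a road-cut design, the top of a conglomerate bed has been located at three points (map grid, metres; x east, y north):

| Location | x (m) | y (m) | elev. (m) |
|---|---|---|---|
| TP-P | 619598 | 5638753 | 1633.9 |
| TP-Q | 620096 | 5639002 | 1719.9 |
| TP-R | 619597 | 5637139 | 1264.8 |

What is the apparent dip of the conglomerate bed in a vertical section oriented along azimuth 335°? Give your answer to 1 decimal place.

Let the plane be z = a·x + b·y + c.
TP-Q−TP-P: 498a + 249b = 86;  TP-R−TP-P: −1a − 1614b = −369.1.
Solving gives a = 0.05837, b = 0.22865.
Unit vector along 335° is (sin 335°, cos 335°) = (-0.4226, 0.9063).
Slope in that direction = a·(-0.4226) + b·(0.9063) = 0.18256.
Apparent dip = arctan|0.18256| = 10.3° (true dip is 13.3°, so apparent ≤ true as expected).

10.3°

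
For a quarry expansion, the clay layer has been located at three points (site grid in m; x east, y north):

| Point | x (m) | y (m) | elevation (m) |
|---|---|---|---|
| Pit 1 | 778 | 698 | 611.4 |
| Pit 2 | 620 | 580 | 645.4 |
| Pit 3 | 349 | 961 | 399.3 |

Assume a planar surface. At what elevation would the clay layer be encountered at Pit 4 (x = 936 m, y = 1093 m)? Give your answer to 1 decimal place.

432.9 m

Let the plane be z = a·x + b·y + c.
Pit 2−Pit 1: −158a − 118b = 34;  Pit 3−Pit 1: −429a + 263b = −212.1.
Solving gives a = 0.174512, b = −0.521804.
Then c = 611.4 − a·778 − b·698 = 839.85.
At (936, 1093): z = 163.3 − 570.3 + 839.85 = 432.9 m.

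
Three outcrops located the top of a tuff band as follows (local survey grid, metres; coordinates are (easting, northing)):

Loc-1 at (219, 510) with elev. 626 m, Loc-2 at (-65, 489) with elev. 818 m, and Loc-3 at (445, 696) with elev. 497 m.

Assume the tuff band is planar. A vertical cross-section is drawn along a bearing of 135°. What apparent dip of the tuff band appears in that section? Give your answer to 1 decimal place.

30.3°

Two edge vectors: Loc-1→Loc-2 = (-284, -21, 192), Loc-1→Loc-3 = (226, 186, -129).
Normal n = (Loc-1→Loc-2) × (Loc-1→Loc-3) = (-33003, 6756, -48078).
So ∂z/∂E = −n_x/n_z = −0.68645 and ∂z/∂N = −n_y/n_z = 0.14052.
Unit vector along 135° is (sin 135°, cos 135°) = (0.7071, -0.7071).
Slope in that direction = a·(0.7071) + b·(-0.7071) = −0.58476.
Apparent dip = arctan|0.58476| = 30.3° (true dip is 35.0°, so apparent ≤ true as expected).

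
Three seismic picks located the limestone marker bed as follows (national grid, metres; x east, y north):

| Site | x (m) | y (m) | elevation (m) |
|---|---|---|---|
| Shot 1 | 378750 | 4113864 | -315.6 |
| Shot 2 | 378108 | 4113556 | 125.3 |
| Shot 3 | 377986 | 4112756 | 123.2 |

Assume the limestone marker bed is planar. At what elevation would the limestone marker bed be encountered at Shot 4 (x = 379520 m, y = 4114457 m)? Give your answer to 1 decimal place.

Let the plane be z = a·x + b·y + c.
Shot 2−Shot 1: −642a − 308b = 440.9;  Shot 3−Shot 1: −764a − 1108b = 438.8.
Solving gives a = −0.742329798, b = 0.115830294.
Then c = -315.6 − a·378750 − b·4113864 = −195668.27.
At (379520, 4114457): z = −281729.0 + 476578.8 − 195668.27 = -818.5 m.

-818.5 m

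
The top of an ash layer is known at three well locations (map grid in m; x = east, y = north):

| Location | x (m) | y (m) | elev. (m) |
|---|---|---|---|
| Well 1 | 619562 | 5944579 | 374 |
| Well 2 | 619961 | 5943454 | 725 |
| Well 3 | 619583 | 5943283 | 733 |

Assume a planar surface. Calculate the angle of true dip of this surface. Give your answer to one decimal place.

16.4°

Let the plane be z = a·x + b·y + c.
Well 2−Well 1: 399a − 1125b = 351;  Well 3−Well 1: 21a − 1296b = 359.
Solving gives a = 0.10339, b = −0.27533.
Gradient magnitude |∇z| = √(a² + b²) = √(0.01069 + 0.07581) = 0.29410.
True dip = arctan(0.29410) = 16.4°, dipping toward NNW (azimuth ≈ 339°).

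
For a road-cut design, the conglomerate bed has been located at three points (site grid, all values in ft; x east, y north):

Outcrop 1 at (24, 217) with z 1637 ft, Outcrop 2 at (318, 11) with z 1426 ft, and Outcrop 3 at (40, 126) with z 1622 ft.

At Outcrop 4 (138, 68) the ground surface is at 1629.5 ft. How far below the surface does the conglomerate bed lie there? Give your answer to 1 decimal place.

Let the plane be z = a·x + b·y + c.
Outcrop 2−Outcrop 1: 294a − 206b = −211;  Outcrop 3−Outcrop 1: 16a − 91b = −15.
Solving gives a = −0.68680, b = 0.04408.
Then c = 1637 − a·24 − b·217 = 1643.92.
At (138, 68): z_contact = −94.78 + 3.00 + 1643.92 = 1552.14 ft.
Depth below ground = 1629.5 − 1552.14 = 77.4 ft.

77.4 ft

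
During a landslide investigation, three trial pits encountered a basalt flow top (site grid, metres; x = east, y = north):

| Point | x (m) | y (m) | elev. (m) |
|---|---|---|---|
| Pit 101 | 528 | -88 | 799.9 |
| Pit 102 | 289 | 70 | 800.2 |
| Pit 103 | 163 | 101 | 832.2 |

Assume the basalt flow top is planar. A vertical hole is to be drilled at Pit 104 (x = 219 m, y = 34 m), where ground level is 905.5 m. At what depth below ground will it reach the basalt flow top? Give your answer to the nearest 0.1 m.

Two edge vectors: Pit 101→Pit 102 = (-239, 158, 0.3), Pit 101→Pit 103 = (-365, 189, 32.3).
Normal n = (Pit 101→Pit 102) × (Pit 101→Pit 103) = (5046.7, 7610.2, 12499).
So ∂z/∂x = −n_x/n_z = −0.40377 and ∂z/∂y = −n_y/n_z = −0.60886.
Intercept c from Pit 101: 799.9 + 213.19 − 53.58 = 959.51.
At (219, 34): z_contact = −88.43 − 20.70 + 959.51 = 850.38 m.
Depth below ground = 905.5 − 850.38 = 55.1 m.

55.1 m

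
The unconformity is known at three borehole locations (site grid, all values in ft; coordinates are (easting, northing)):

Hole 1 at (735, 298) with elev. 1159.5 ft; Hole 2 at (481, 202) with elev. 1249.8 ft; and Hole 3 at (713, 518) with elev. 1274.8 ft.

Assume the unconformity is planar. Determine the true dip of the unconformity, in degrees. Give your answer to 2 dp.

35.43°

Two edge vectors: Hole 1→Hole 2 = (-254, -96, 90.3), Hole 1→Hole 3 = (-22, 220, 115.3).
Normal n = (Hole 1→Hole 2) × (Hole 1→Hole 3) = (-30934.8, 27299.6, -57992).
So ∂z/∂E = −n_x/n_z = −0.53343 and ∂z/∂N = −n_y/n_z = 0.47075.
Gradient magnitude |∇z| = √(a² + b²) = √(0.28455 + 0.22160) = 0.71144.
True dip = arctan(0.71144) = 35.43°, dipping toward SE (azimuth ≈ 131°).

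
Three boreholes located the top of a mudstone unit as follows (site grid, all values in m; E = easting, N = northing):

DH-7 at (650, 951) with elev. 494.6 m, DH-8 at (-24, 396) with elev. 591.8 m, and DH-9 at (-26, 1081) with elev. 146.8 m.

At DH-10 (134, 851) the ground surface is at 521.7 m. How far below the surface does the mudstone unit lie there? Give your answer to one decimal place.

163.4 m

Two edge vectors: DH-7→DH-8 = (-674, -555, 97.2), DH-7→DH-9 = (-676, 130, -347.8).
Normal n = (DH-7→DH-8) × (DH-7→DH-9) = (180393, -300124.4, -462800).
So ∂z/∂E = −n_x/n_z = 0.389786 and ∂z/∂N = −n_y/n_z = −0.648497.
Intercept c from DH-7: 494.6 − 253.36 + 616.72 = 857.96.
At (134, 851): z_contact = 52.23 − 551.87 + 857.96 = 358.32 m.
Depth below ground = 521.7 − 358.32 = 163.4 m.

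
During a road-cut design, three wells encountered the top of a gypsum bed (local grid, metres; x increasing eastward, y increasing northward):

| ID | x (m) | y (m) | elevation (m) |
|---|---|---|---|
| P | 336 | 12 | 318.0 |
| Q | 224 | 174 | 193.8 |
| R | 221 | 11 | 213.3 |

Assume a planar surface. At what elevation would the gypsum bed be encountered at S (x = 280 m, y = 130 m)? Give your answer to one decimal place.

Let the plane be z = a·x + b·y + c.
Q−P: −112a + 162b = −124.2;  R−P: −115a − 1b = −104.7.
Solving gives a = 0.91162, b = −0.13641.
Then c = 318 − a·336 − b·12 = 13.33.
At (280, 130): z = 255.3 − 17.7 + 13.33 = 250.9 m.

250.9 m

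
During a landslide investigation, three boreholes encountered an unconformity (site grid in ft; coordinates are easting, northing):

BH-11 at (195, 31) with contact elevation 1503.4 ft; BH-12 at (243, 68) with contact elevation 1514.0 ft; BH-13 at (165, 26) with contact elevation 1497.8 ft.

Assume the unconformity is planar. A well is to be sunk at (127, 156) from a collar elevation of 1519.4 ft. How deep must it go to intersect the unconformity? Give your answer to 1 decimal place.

21.0 ft

Two edge vectors: BH-11→BH-12 = (48, 37, 10.6), BH-11→BH-13 = (-30, -5, -5.6).
Normal n = (BH-11→BH-12) × (BH-11→BH-13) = (-154.2, -49.2, 870).
So ∂z/∂easting = −n_x/n_z = 0.17724 and ∂z/∂northing = −n_y/n_z = 0.05655.
Intercept c from BH-11: 1503.4 − 34.56 − 1.75 = 1467.08.
At (127, 156): z_contact = 22.51 + 8.82 + 1467.08 = 1498.42 ft.
Depth below ground = 1519.4 − 1498.42 = 21.0 ft.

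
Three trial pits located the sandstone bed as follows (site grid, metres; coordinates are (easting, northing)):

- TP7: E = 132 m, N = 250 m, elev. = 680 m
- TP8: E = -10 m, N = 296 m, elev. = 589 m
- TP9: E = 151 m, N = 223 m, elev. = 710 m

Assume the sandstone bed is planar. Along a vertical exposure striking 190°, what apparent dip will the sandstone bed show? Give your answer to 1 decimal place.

37.9°

Let the plane be z = a·E + b·N + c.
TP8−TP7: −142a + 46b = −91;  TP9−TP7: 19a − 27b = 30.
Solving gives a = 0.36385, b = −0.85507.
Unit vector along 190° is (sin 190°, cos 190°) = (-0.1736, -0.9848).
Slope in that direction = a·(-0.1736) + b·(-0.9848) = 0.77890.
Apparent dip = arctan|0.77890| = 37.9° (true dip is 42.9°, so apparent ≤ true as expected).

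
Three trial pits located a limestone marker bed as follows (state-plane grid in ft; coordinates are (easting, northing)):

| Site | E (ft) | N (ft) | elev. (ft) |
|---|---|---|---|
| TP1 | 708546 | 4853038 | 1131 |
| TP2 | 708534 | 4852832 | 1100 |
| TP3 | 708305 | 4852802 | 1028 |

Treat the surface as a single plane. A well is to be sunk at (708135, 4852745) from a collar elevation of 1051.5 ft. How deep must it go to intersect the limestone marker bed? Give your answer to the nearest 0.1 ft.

81.6 ft

Two edge vectors: TP1→TP2 = (-12, -206, -31), TP1→TP3 = (-241, -236, -103).
Normal n = (TP1→TP2) × (TP1→TP3) = (13902, 6235, -46814).
So ∂z/∂E = −n_x/n_z = 0.296962447 and ∂z/∂N = −n_y/n_z = 0.133186654.
Intercept c from TP1: 1131 − 210411.55 − 646359.89 = −855640.44.
At (708135, 4852745): z_contact = 210289.50 + 646320.87 − 855640.44 = 969.92 ft.
Depth below ground = 1051.5 − 969.92 = 81.6 ft.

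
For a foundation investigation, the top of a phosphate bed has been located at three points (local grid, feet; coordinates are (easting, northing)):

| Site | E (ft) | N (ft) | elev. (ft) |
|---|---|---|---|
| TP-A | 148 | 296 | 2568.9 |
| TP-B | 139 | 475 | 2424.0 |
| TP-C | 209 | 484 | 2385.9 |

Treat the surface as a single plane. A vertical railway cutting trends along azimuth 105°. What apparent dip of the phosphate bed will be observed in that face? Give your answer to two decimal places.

11.71°

Let the plane be z = a·E + b·N + c.
TP-B−TP-A: −9a + 179b = −144.9;  TP-C−TP-A: 61a + 188b = −183.
Solving gives a = −0.43738, b = −0.83149.
Unit vector along 105° is (sin 105°, cos 105°) = (0.9659, -0.2588).
Slope in that direction = a·(0.9659) + b·(-0.2588) = −0.20727.
Apparent dip = arctan|0.20727| = 11.71° (true dip is 43.2°, so apparent ≤ true as expected).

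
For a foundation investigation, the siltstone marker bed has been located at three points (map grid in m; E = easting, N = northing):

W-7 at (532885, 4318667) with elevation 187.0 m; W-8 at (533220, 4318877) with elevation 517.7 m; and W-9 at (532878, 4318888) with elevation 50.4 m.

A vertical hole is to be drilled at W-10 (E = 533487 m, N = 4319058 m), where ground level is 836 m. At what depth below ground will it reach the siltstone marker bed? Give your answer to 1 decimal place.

Let the plane be z = a·E + b·N + c.
W-8−W-7: 335a + 210b = 330.7;  W-9−W-7: −7a + 221b = −136.6.
Solving gives a = 1.347867029, b = −0.575406927.
Then c = 187 − a·532885 − b·4318667 = 1766919.78.
At (533487, 4319058): z_contact = 719069.54 − 2485215.89 + 1766919.78 = 773.43 m.
Depth below ground = 836 − 773.43 = 62.6 m.

62.6 m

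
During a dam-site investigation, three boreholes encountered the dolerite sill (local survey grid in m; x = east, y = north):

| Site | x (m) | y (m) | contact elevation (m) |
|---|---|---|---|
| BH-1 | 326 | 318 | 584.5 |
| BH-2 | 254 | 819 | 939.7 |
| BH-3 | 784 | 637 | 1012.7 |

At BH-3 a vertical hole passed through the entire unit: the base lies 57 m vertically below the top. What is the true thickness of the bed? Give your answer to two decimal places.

Two edge vectors: BH-1→BH-2 = (-72, 501, 355.2), BH-1→BH-3 = (458, 319, 428.2).
Normal n = (BH-1→BH-2) × (BH-1→BH-3) = (101219.4, 193512, -252426).
So ∂z/∂x = −n_x/n_z = 0.40099 and ∂z/∂y = −n_y/n_z = 0.76661.
|∇z| = √(a²+b²) = 0.86515, so dip δ = arctan(0.86515) = 40.86°.
True thickness = vertical thickness × cos δ = 57 × cos 40.86° = 43.11 m.

43.11 m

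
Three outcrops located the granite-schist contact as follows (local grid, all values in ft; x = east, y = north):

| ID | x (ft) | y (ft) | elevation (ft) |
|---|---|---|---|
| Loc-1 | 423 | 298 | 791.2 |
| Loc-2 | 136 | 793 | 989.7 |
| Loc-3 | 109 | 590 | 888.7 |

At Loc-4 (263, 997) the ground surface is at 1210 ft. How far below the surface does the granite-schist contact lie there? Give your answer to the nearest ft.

105 ft

Two edge vectors: Loc-1→Loc-2 = (-287, 495, 198.5), Loc-1→Loc-3 = (-314, 292, 97.5).
Normal n = (Loc-1→Loc-2) × (Loc-1→Loc-3) = (-9699.5, -34346.5, 71626).
So ∂z/∂x = −n_x/n_z = 0.13542 and ∂z/∂y = −n_y/n_z = 0.47953.
Intercept c from Loc-1: 791.2 − 57.28 − 142.90 = 591.02.
At (263, 997): z_contact = 35.6 + 478.1 + 591.02 = 1104.7 ft.
Depth below ground = 1210 − 1104.7 = 105 ft.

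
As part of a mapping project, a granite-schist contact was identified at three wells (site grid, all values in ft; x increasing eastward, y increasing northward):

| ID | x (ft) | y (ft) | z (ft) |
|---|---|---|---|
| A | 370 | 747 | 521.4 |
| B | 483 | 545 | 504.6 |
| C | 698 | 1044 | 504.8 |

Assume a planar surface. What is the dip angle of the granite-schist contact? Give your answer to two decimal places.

5.21°

Let the plane be z = a·x + b·y + c.
B−A: 113a − 202b = −16.8;  C−A: 328a + 297b = −16.6.
Solving gives a = −0.08358, b = 0.03641.
Gradient magnitude |∇z| = √(a² + b²) = √(0.00699 + 0.00133) = 0.09117.
True dip = arctan(0.09117) = 5.21°, dipping toward ESE (azimuth ≈ 114°).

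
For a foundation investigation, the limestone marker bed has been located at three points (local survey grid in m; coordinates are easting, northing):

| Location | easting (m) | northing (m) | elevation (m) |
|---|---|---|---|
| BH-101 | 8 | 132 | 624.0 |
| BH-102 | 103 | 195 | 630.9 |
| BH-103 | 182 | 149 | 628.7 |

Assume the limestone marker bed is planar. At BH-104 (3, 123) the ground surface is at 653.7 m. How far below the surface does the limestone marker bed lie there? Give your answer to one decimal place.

30.5 m

Let the plane be z = a·easting + b·northing + c.
BH-102−BH-101: 95a + 63b = 6.9;  BH-103−BH-101: 174a + 17b = 4.7.
Solving gives a = 0.01913, b = 0.08068.
Then c = 624 − a·8 − b·132 = 613.20.
At (3, 123): z_contact = 0.06 + 9.92 + 613.20 = 623.18 m.
Depth below ground = 653.7 − 623.18 = 30.5 m.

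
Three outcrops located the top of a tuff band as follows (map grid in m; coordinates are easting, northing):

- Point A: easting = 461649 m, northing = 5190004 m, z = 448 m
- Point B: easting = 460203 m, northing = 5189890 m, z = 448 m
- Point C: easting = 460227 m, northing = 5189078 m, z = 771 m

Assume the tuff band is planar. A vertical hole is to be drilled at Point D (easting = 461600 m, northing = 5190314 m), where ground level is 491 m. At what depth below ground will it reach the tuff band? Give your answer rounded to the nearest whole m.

Let the plane be z = a·easting + b·northing + c.
Point B−Point A: −1446a − 114b = 0;  Point C−Point A: −1422a − 926b = 323.
Solving gives a = 0.03128760, b = −0.39685849.
Then c = 448 − a·461649 − b·5190004 = 2045701.29.
At (461600, 5190314): z_contact = 14442.4 − 2059820.2 + 2045701.29 = 323.4 m.
Depth below ground = 491 − 323.4 = 168 m.

168 m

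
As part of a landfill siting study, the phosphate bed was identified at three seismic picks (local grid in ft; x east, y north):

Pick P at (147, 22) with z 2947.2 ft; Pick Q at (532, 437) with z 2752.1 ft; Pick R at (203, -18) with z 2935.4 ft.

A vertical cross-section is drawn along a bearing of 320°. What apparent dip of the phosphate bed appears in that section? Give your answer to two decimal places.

Two edge vectors: Pick P→Pick Q = (385, 415, -195.1), Pick P→Pick R = (56, -40, -11.8).
Normal n = (Pick P→Pick Q) × (Pick P→Pick R) = (-12701, -6382.6, -38640).
So ∂z/∂x = −n_x/n_z = −0.32870 and ∂z/∂y = −n_y/n_z = −0.16518.
Unit vector along 320° is (sin 320°, cos 320°) = (-0.6428, 0.7660).
Slope in that direction = a·(-0.6428) + b·(0.7660) = 0.08475.
Apparent dip = arctan|0.08475| = 4.84° (true dip is 20.2°, so apparent ≤ true as expected).

4.84°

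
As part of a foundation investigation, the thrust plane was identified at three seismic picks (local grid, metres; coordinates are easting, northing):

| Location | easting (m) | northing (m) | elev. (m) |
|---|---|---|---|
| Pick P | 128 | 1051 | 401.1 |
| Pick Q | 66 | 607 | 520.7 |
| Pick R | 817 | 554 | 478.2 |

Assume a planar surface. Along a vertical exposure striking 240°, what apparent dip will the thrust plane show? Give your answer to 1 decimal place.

11.0°

Let the plane be z = a·easting + b·northing + c.
Pick Q−Pick P: −62a − 444b = 119.6;  Pick R−Pick P: 689a − 497b = 77.1.
Solving gives a = −0.07486, b = −0.25892.
Unit vector along 240° is (sin 240°, cos 240°) = (-0.8660, -0.5000).
Slope in that direction = a·(-0.8660) + b·(-0.5000) = 0.19429.
Apparent dip = arctan|0.19429| = 11.0° (true dip is 15.1°, so apparent ≤ true as expected).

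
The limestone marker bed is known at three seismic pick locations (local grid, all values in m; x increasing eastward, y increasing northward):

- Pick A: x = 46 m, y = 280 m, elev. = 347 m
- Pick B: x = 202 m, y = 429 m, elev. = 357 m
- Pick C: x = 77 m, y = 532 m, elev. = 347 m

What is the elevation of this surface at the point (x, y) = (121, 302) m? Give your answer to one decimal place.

Two edge vectors: Pick A→Pick B = (156, 149, 10), Pick A→Pick C = (31, 252, 0).
Normal n = (Pick A→Pick B) × (Pick A→Pick C) = (-2520, 310, 34693).
So ∂z/∂x = −n_x/n_z = 0.07264 and ∂z/∂y = −n_y/n_z = −0.00894.
Intercept c from Pick A: 347 − 3.34 + 2.50 = 346.16.
At (121, 302): z = 8.8 − 2.7 + 346.16 = 352.3 m.

352.3 m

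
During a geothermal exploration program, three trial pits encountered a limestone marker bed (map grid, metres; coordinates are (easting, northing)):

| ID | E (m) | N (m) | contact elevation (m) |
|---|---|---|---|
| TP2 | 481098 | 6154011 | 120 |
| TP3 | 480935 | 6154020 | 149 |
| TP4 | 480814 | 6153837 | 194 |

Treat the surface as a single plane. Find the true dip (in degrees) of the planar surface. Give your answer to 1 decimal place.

12.5°

Let the plane be z = a·E + b·N + c.
TP3−TP2: −163a + 9b = 29;  TP4−TP2: −284a − 174b = 74.
Solving gives a = −0.18475, b = −0.12375.
Gradient magnitude |∇z| = √(a² + b²) = √(0.03413 + 0.01531) = 0.22236.
True dip = arctan(0.22236) = 12.5°, dipping toward NE (azimuth ≈ 056°).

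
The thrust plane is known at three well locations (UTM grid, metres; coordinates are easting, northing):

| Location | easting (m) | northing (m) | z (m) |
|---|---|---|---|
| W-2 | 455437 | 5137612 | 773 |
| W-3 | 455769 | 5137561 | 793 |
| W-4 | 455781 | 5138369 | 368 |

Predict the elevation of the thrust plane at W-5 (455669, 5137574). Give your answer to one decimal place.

788.2 m

Two edge vectors: W-2→W-3 = (332, -51, 20), W-2→W-4 = (344, 757, -405).
Normal n = (W-2→W-3) × (W-2→W-4) = (5515, 141340, 268868).
So ∂z/∂easting = −n_x/n_z = −0.020511924 and ∂z/∂northing = −n_y/n_z = −0.525685466.
Intercept c from W-2: 773 + 9341.89 + 2700767.96 = 2710882.85.
At (455669, 5137574): z = −9346.6 − 2700748.0 + 2710882.85 = 788.2 m.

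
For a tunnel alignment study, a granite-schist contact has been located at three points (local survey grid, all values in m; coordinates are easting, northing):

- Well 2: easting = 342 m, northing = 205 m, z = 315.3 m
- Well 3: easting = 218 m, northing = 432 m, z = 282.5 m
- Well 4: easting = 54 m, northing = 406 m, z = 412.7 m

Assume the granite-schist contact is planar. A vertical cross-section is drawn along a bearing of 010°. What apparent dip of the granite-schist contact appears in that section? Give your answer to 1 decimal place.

Let the plane be z = a·easting + b·northing + c.
Well 3−Well 2: −124a + 227b = −32.8;  Well 4−Well 2: −288a + 201b = 97.4.
Solving gives a = −0.70955, b = −0.53209.
Unit vector along 010° is (sin 10°, cos 10°) = (0.1736, 0.9848).
Slope in that direction = a·(0.1736) + b·(0.9848) = −0.64722.
Apparent dip = arctan|0.64722| = 32.9° (true dip is 41.6°, so apparent ≤ true as expected).

32.9°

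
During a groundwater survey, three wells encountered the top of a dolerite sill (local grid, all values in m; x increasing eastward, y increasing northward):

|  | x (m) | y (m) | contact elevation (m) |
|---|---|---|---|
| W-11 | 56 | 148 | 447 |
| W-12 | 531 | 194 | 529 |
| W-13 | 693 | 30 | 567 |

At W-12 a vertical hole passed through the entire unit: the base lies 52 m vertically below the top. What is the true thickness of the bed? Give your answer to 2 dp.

51.12 m

Two edge vectors: W-11→W-12 = (475, 46, 82), W-11→W-13 = (637, -118, 120).
Normal n = (W-11→W-12) × (W-11→W-13) = (15196, -4766, -85352).
So ∂z/∂x = −n_x/n_z = 0.17804 and ∂z/∂y = −n_y/n_z = −0.05584.
|∇z| = √(a²+b²) = 0.18659, so dip δ = arctan(0.18659) = 10.57°.
True thickness = vertical thickness × cos δ = 52 × cos 10.57° = 51.12 m.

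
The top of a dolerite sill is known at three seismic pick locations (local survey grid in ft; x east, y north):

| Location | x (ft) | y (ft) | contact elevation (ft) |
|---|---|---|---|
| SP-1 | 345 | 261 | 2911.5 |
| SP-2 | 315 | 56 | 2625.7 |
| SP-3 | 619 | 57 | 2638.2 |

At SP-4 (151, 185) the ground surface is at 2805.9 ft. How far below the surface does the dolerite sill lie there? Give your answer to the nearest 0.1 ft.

7.0 ft

Let the plane be z = a·x + b·y + c.
SP-2−SP-1: −30a − 205b = −285.8;  SP-3−SP-1: 274a − 204b = −273.3.
Solving gives a = 0.03655, b = 1.38880.
Then c = 2911.5 − a·345 − b·261 = 2536.41.
At (151, 185): z_contact = 5.52 + 256.93 + 2536.41 = 2798.86 ft.
Depth below ground = 2805.9 − 2798.86 = 7.0 ft.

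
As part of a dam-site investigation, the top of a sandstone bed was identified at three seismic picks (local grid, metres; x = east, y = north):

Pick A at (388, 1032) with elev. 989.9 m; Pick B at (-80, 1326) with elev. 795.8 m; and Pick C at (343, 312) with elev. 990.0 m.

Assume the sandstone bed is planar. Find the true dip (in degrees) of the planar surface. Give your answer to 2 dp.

21.79°

Two edge vectors: Pick A→Pick B = (-468, 294, -194.1), Pick A→Pick C = (-45, -720, 0.1).
Normal n = (Pick A→Pick B) × (Pick A→Pick C) = (-139722.6, 8781.3, 350190).
So ∂z/∂x = −n_x/n_z = 0.39899 and ∂z/∂y = −n_y/n_z = −0.02508.
Gradient magnitude |∇z| = √(a² + b²) = √(0.15919 + 0.00063) = 0.39978.
True dip = arctan(0.39978) = 21.79°, dipping toward W (azimuth ≈ 274°).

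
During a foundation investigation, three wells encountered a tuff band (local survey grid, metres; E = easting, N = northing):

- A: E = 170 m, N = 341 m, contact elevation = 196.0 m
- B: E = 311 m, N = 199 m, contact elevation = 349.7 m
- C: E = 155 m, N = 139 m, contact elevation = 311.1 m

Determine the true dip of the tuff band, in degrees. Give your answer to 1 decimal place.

Two edge vectors: A→B = (141, -142, 153.7), A→C = (-15, -202, 115.1).
Normal n = (A→B) × (A→C) = (14703.2, -18534.6, -30612).
So ∂z/∂E = −n_x/n_z = 0.48031 and ∂z/∂N = −n_y/n_z = −0.60547.
Gradient magnitude |∇z| = √(a² + b²) = √(0.23070 + 0.36659) = 0.77284.
True dip = arctan(0.77284) = 37.7°, dipping toward NW (azimuth ≈ 322°).

37.7°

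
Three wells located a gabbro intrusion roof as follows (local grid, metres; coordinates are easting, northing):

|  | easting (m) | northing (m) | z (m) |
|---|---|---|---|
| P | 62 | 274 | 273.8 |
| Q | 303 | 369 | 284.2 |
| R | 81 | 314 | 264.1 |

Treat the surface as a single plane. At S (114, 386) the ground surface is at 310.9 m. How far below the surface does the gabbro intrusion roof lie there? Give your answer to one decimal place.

64.5 m

Two edge vectors: P→Q = (241, 95, 10.4), P→R = (19, 40, -9.7).
Normal n = (P→Q) × (P→R) = (-1337.5, 2535.3, 7835).
So ∂z/∂easting = −n_x/n_z = 0.17071 and ∂z/∂northing = −n_y/n_z = −0.32359.
Intercept c from P: 273.8 − 10.58 + 88.66 = 351.88.
At (114, 386): z_contact = 19.46 − 124.90 + 351.88 = 246.44 m.
Depth below ground = 310.9 − 246.44 = 64.5 m.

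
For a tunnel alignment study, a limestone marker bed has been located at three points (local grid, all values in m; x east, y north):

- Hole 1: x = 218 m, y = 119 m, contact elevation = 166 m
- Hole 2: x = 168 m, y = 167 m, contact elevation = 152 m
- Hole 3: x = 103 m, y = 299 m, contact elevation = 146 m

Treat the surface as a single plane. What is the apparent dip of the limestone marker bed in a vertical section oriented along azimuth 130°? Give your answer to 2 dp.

12.99°

Two edge vectors: Hole 1→Hole 2 = (-50, 48, -14), Hole 1→Hole 3 = (-115, 180, -20).
Normal n = (Hole 1→Hole 2) × (Hole 1→Hole 3) = (1560, 610, -3480).
So ∂z/∂x = −n_x/n_z = 0.44828 and ∂z/∂y = −n_y/n_z = 0.17529.
Unit vector along 130° is (sin 130°, cos 130°) = (0.7660, -0.6428).
Slope in that direction = a·(0.7660) + b·(-0.6428) = 0.23073.
Apparent dip = arctan|0.23073| = 12.99° (true dip is 25.7°, so apparent ≤ true as expected).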